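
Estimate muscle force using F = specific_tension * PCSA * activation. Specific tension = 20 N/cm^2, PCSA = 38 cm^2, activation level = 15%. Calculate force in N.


F = sigma * PCSA * activation
F = 20 * 38 * 0.15
F = 114 N


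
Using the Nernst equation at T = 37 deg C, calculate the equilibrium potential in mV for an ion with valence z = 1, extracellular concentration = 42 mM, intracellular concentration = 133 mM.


E = (RT/(zF)) * ln(C_out/C_in)
T = 37 + 273.15 = 310.15 K
E = (8.314 * 310.15 / (1 * 96485)) * ln(42/133)
E = -30.81 mV


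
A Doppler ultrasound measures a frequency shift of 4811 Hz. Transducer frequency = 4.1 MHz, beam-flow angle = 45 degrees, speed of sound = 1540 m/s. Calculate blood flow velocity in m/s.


v = fd * c / (2 * f0 * cos(theta))
v = 4811 * 1540 / (2 * 4.1000e+06 * cos(45))
v = 1.278 m/s


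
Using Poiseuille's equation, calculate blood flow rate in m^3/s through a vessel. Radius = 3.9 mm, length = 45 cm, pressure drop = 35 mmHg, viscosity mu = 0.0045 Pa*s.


Q = pi*r^4*dP / (8*mu*L)
r = 0.0039 m, L = 0.45 m
dP = 35 mmHg = 4666.27 Pa
Q = 2.0935e-04 m^3/s


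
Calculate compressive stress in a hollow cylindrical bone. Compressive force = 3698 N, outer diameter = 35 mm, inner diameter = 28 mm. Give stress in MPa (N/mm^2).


A = pi*(r_o^2 - r_i^2)
r_o = 17.5 mm, r_i = 14 mm
A = 346.361 mm^2
sigma = F/A = 3698 / 346.361
sigma = 10.68 MPa


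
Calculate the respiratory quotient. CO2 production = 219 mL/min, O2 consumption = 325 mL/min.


RQ = VCO2 / VO2
RQ = 219 / 325
RQ = 0.6738


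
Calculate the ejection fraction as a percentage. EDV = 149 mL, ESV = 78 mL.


SV = EDV - ESV = 149 - 78 = 71 mL
EF = SV/EDV * 100 = 71/149 * 100
EF = 47.65%


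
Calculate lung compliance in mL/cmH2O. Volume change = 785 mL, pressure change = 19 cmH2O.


C = dV / dP
C = 785 / 19
C = 41.32 mL/cmH2O


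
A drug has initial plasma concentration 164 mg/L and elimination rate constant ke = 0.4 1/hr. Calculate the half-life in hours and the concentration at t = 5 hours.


t_half = ln(2) / ke = 0.693147 / 0.4 = 1.733 hr
C(t) = C0 * exp(-ke*t) = 164 * exp(-0.4*5)
C(5) = 22.19 mg/L


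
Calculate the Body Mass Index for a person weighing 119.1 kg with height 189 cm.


BMI = weight / height^2
height = 189 cm = 1.89 m
BMI = 119.1 / 1.89^2
BMI = 33.34 kg/m^2


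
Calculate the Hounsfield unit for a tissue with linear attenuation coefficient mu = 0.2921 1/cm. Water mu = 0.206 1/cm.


HU = ((mu_tissue - mu_water) / mu_water) * 1000
HU = ((0.2921 - 0.206) / 0.206) * 1000
HU = 418


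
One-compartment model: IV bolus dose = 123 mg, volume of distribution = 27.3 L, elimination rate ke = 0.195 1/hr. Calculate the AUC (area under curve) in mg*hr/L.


C0 = Dose/Vd = 123/27.3 = 4.50549 mg/L
AUC = C0/ke = 4.50549/0.195
AUC = 23.11 mg*hr/L


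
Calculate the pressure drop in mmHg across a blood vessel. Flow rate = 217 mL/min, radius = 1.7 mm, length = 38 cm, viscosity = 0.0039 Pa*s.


dP = 8*mu*L*Q / (pi*r^4)
Q = 217 mL/min = 3.61667e-06 m^3/s
dP = 1634.19 Pa = 1634.19 / 133.322 mmHg = 12.26 mmHg


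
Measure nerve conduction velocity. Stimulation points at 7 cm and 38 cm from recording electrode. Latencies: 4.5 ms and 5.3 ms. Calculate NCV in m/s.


Distance = (38 - 7) / 100 = 0.31 m
dt = (5.3 - 4.5) / 1000 = 8.0000e-04 s
NCV = dist / dt = 387.5 m/s


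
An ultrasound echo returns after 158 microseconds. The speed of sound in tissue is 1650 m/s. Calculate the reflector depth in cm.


depth = c * t / 2
t = 158 us = 1.5800e-04 s
depth = 1650 * 1.5800e-04 / 2
depth = 0.13035 m = 13.035 cm


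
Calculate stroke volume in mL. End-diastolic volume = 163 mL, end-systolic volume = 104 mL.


SV = EDV - ESV
SV = 163 - 104
SV = 59 mL


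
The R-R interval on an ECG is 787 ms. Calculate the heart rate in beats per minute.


HR = 60 / RR_interval(s)
RR = 787 ms = 0.787 s
HR = 60 / 0.787 = 76.24 bpm


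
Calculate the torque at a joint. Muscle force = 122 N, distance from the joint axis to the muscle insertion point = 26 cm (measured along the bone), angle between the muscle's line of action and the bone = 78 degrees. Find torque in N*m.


Torque = F * d * sin(theta)   (moment arm = d*sin(theta))
d = 26 cm = 0.26 m
Torque = 122 * 0.26 * sin(78)
Torque = 31.03 N*m


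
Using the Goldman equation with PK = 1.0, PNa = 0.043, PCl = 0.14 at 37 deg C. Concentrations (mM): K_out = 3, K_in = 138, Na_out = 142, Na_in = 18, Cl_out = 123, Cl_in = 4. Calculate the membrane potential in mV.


Vm = (RT/F)*ln((PK*Ko + PNa*Nao + PCl*Cli)/(PK*Ki + PNa*Nai + PCl*Clo))
Numer = 9.666, Denom = 155.994
Vm = -74.33 mV


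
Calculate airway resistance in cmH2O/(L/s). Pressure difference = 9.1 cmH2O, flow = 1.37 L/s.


R = dP / flow
R = 9.1 / 1.37
R = 6.642 cmH2O/(L/s)


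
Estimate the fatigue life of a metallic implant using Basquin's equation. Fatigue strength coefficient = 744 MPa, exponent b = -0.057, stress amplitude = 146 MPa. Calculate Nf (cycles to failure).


sigma_a = sigma_f' * (2Nf)^b
2Nf = (sigma_a/sigma_f')^(1/b)
2Nf = (146/744)^(1/-0.057)
2Nf = 2.554876e+12
Nf = 1.2774e+12


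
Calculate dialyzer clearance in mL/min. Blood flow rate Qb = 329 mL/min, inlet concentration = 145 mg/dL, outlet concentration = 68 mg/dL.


K = Qb * (Cb_in - Cb_out) / Cb_in
K = 329 * (145 - 68) / 145
K = 174.7 mL/min


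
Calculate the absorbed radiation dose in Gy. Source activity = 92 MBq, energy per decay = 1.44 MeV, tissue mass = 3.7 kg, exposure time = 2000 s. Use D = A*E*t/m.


A = 92 MBq = 9.2000e+07 Bq
E = 1.44 MeV = 2.30688e-13 J
D = A*E*t/m = 9.2000e+07*2.30688e-13*2000/3.7
D = 0.01147 Gy


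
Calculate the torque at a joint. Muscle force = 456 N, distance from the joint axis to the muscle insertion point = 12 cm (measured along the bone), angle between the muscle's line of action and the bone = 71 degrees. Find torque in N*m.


Torque = F * d * sin(theta)   (moment arm = d*sin(theta))
d = 12 cm = 0.12 m
Torque = 456 * 0.12 * sin(71)
Torque = 51.74 N*m


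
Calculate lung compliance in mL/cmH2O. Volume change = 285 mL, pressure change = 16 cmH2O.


C = dV / dP
C = 285 / 16
C = 17.81 mL/cmH2O


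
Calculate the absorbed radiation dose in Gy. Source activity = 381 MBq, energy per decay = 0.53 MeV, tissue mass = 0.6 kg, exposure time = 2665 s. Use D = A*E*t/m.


A = 381 MBq = 3.8100e+08 Bq
E = 0.53 MeV = 8.4906e-14 J
D = A*E*t/m = 3.8100e+08*8.4906e-14*2665/0.6
D = 0.1437 Gy


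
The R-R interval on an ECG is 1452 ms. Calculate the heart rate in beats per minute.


HR = 60 / RR_interval(s)
RR = 1452 ms = 1.452 s
HR = 60 / 1.452 = 41.32 bpm


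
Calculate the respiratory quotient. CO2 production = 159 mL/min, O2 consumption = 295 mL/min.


RQ = VCO2 / VO2
RQ = 159 / 295
RQ = 0.539


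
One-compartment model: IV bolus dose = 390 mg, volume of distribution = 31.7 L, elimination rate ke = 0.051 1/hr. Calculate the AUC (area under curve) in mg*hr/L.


C0 = Dose/Vd = 390/31.7 = 12.3028 mg/L
AUC = C0/ke = 12.3028/0.051
AUC = 241.2 mg*hr/L


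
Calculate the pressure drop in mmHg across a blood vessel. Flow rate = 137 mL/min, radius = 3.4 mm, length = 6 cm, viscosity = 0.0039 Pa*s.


dP = 8*mu*L*Q / (pi*r^4)
Q = 137 mL/min = 2.28333e-06 m^3/s
dP = 10.1814 Pa = 10.1814 / 133.322 mmHg = 0.07637 mmHg


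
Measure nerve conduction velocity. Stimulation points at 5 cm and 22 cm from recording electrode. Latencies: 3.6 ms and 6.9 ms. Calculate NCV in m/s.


Distance = (22 - 5) / 100 = 0.17 m
dt = (6.9 - 3.6) / 1000 = 0.0033 s
NCV = dist / dt = 51.52 m/s


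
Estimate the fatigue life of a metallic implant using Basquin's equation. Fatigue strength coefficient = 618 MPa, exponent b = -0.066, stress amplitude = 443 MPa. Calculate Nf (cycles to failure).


sigma_a = sigma_f' * (2Nf)^b
2Nf = (sigma_a/sigma_f')^(1/b)
2Nf = (443/618)^(1/-0.066)
2Nf = 155.12365
Nf = 77.56


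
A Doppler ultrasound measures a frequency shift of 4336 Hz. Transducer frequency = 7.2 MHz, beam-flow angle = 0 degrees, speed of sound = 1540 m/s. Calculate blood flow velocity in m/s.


v = fd * c / (2 * f0 * cos(theta))
v = 4336 * 1540 / (2 * 7.2000e+06 * cos(0))
v = 0.4637 m/s


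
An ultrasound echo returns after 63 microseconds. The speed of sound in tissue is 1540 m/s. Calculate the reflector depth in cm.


depth = c * t / 2
t = 63 us = 6.3000e-05 s
depth = 1540 * 6.3000e-05 / 2
depth = 0.04851 m = 4.851 cm


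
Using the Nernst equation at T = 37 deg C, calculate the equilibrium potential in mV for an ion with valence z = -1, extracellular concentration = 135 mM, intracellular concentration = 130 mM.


E = (RT/(zF)) * ln(C_out/C_in)
T = 37 + 273.15 = 310.15 K
E = (8.314 * 310.15 / (-1 * 96485)) * ln(135/130)
E = -1.009 mV


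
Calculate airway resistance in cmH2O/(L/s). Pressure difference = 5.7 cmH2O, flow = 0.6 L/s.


R = dP / flow
R = 5.7 / 0.6
R = 9.5 cmH2O/(L/s)


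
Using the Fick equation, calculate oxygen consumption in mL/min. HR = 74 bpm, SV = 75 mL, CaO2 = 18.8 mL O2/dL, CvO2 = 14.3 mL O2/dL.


CO = HR*SV = 74*75/1000 = 5.55 L/min
a-v O2 diff = 18.8 - 14.3 = 4.5 mL/dL
VO2 = CO * (CaO2-CvO2) * 10 dL/L
VO2 = 5.55 * 4.5 * 10
VO2 = 249.7 mL/min


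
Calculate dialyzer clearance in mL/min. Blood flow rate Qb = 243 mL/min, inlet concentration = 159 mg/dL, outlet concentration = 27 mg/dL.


K = Qb * (Cb_in - Cb_out) / Cb_in
K = 243 * (159 - 27) / 159
K = 201.7 mL/min


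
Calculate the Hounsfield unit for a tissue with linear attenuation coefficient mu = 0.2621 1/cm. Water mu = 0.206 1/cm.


HU = ((mu_tissue - mu_water) / mu_water) * 1000
HU = ((0.2621 - 0.206) / 0.206) * 1000
HU = 272.3


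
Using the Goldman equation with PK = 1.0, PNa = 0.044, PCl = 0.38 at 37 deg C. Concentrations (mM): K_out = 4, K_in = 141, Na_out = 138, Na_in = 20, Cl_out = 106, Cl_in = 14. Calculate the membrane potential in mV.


Vm = (RT/F)*ln((PK*Ko + PNa*Nao + PCl*Cli)/(PK*Ki + PNa*Nai + PCl*Clo))
Numer = 15.392, Denom = 182.16
Vm = -66.04 mV


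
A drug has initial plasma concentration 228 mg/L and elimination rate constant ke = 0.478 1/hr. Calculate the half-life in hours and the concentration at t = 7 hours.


t_half = ln(2) / ke = 0.693147 / 0.478 = 1.45 hr
C(t) = C0 * exp(-ke*t) = 228 * exp(-0.478*7)
C(7) = 8.031 mg/L


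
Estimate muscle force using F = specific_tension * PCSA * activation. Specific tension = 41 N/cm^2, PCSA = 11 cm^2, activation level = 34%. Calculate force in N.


F = sigma * PCSA * activation
F = 41 * 11 * 0.34
F = 153.3 N


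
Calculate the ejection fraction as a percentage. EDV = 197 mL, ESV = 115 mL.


SV = EDV - ESV = 197 - 115 = 82 mL
EF = SV/EDV * 100 = 82/197 * 100
EF = 41.62%


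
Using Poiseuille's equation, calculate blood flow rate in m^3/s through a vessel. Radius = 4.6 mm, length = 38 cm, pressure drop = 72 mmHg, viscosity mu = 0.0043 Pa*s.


Q = pi*r^4*dP / (8*mu*L)
r = 0.0046 m, L = 0.38 m
dP = 72 mmHg = 9599.184 Pa
Q = 0.001033 m^3/s


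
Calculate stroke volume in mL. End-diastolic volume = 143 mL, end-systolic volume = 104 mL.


SV = EDV - ESV
SV = 143 - 104
SV = 39 mL


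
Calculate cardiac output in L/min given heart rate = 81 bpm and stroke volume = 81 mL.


CO = HR * SV
CO = 81 * 81 / 1000
CO = 6.561 L/min


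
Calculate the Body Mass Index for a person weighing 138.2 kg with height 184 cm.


BMI = weight / height^2
height = 184 cm = 1.84 m
BMI = 138.2 / 1.84^2
BMI = 40.82 kg/m^2


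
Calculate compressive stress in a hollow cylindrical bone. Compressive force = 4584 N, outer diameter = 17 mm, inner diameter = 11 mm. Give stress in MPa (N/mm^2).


A = pi*(r_o^2 - r_i^2)
r_o = 8.5 mm, r_i = 5.5 mm
A = 131.947 mm^2
sigma = F/A = 4584 / 131.947
sigma = 34.74 MPa


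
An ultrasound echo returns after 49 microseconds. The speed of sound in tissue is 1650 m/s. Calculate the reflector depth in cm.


depth = c * t / 2
t = 49 us = 4.9000e-05 s
depth = 1650 * 4.9000e-05 / 2
depth = 0.040425 m = 4.0425 cm


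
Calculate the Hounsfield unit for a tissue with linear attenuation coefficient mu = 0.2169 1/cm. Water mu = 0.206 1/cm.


HU = ((mu_tissue - mu_water) / mu_water) * 1000
HU = ((0.2169 - 0.206) / 0.206) * 1000
HU = 52.91


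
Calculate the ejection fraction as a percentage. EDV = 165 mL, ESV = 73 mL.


SV = EDV - ESV = 165 - 73 = 92 mL
EF = SV/EDV * 100 = 92/165 * 100
EF = 55.76%


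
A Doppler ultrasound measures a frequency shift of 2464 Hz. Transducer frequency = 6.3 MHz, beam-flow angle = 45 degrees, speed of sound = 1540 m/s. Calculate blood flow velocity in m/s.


v = fd * c / (2 * f0 * cos(theta))
v = 2464 * 1540 / (2 * 6.3000e+06 * cos(45))
v = 0.4259 m/s


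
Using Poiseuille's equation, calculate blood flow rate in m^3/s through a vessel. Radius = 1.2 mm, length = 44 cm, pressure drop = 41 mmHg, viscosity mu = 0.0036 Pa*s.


Q = pi*r^4*dP / (8*mu*L)
r = 0.0012 m, L = 0.44 m
dP = 41 mmHg = 5466.202 Pa
Q = 2.8101e-06 m^3/s


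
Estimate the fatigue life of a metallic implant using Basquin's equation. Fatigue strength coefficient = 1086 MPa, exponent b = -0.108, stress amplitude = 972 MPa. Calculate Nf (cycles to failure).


sigma_a = sigma_f' * (2Nf)^b
2Nf = (sigma_a/sigma_f')^(1/b)
2Nf = (972/1086)^(1/-0.108)
2Nf = 2.7922795
Nf = 1.396


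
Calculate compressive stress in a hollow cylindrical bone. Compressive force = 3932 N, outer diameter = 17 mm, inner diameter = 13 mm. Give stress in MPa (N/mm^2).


A = pi*(r_o^2 - r_i^2)
r_o = 8.5 mm, r_i = 6.5 mm
A = 94.2478 mm^2
sigma = F/A = 3932 / 94.2478
sigma = 41.72 MPa


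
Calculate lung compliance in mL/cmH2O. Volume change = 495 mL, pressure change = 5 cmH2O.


C = dV / dP
C = 495 / 5
C = 99 mL/cmH2O


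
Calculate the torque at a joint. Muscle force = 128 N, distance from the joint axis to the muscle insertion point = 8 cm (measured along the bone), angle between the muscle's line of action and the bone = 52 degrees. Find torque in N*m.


Torque = F * d * sin(theta)   (moment arm = d*sin(theta))
d = 8 cm = 0.08 m
Torque = 128 * 0.08 * sin(52)
Torque = 8.069 N*m


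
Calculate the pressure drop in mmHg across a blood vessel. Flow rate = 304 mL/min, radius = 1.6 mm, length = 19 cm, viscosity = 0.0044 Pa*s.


dP = 8*mu*L*Q / (pi*r^4)
Q = 304 mL/min = 5.06667e-06 m^3/s
dP = 1645.85 Pa = 1645.85 / 133.322 mmHg = 12.34 mmHg


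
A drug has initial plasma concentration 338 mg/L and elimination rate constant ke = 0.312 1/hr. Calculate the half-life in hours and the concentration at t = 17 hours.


t_half = ln(2) / ke = 0.693147 / 0.312 = 2.222 hr
C(t) = C0 * exp(-ke*t) = 338 * exp(-0.312*17)
C(17) = 1.68 mg/L


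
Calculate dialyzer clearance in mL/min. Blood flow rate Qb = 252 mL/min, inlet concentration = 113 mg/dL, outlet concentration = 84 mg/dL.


K = Qb * (Cb_in - Cb_out) / Cb_in
K = 252 * (113 - 84) / 113
K = 64.67 mL/min


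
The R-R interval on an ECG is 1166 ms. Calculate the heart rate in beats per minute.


HR = 60 / RR_interval(s)
RR = 1166 ms = 1.166 s
HR = 60 / 1.166 = 51.46 bpm


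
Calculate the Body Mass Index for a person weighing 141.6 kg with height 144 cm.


BMI = weight / height^2
height = 144 cm = 1.44 m
BMI = 141.6 / 1.44^2
BMI = 68.29 kg/m^2


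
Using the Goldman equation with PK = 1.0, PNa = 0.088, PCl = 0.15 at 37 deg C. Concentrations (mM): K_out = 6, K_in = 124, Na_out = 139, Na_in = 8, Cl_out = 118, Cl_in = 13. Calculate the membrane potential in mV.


Vm = (RT/F)*ln((PK*Ko + PNa*Nao + PCl*Cli)/(PK*Ki + PNa*Nai + PCl*Clo))
Numer = 20.182, Denom = 142.404
Vm = -52.22 mV


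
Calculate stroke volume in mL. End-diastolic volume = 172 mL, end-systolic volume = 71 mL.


SV = EDV - ESV
SV = 172 - 71
SV = 101 mL


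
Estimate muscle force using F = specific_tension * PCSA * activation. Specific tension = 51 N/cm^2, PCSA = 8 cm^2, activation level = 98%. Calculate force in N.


F = sigma * PCSA * activation
F = 51 * 8 * 0.98
F = 399.8 N


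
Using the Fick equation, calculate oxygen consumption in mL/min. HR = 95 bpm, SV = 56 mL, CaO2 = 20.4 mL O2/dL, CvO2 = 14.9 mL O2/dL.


CO = HR*SV = 95*56/1000 = 5.32 L/min
a-v O2 diff = 20.4 - 14.9 = 5.5 mL/dL
VO2 = CO * (CaO2-CvO2) * 10 dL/L
VO2 = 5.32 * 5.5 * 10
VO2 = 292.6 mL/min


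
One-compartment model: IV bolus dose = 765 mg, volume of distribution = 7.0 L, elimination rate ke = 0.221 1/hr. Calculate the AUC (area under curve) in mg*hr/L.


C0 = Dose/Vd = 765/7.0 = 109.286 mg/L
AUC = C0/ke = 109.286/0.221
AUC = 494.5 mg*hr/L


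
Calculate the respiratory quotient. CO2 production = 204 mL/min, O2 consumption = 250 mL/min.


RQ = VCO2 / VO2
RQ = 204 / 250
RQ = 0.816


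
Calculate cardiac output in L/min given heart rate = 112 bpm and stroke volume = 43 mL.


CO = HR * SV
CO = 112 * 43 / 1000
CO = 4.816 L/min


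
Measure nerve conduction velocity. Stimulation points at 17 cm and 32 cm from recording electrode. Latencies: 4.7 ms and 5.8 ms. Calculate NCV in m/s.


Distance = (32 - 17) / 100 = 0.15 m
dt = (5.8 - 4.7) / 1000 = 0.0011 s
NCV = dist / dt = 136.4 m/s


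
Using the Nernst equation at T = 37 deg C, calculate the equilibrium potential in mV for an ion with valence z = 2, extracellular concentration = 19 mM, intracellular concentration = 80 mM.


E = (RT/(zF)) * ln(C_out/C_in)
T = 37 + 273.15 = 310.15 K
E = (8.314 * 310.15 / (2 * 96485)) * ln(19/80)
E = -19.21 mV


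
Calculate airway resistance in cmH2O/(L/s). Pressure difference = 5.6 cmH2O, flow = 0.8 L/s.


R = dP / flow
R = 5.6 / 0.8
R = 7 cmH2O/(L/s)


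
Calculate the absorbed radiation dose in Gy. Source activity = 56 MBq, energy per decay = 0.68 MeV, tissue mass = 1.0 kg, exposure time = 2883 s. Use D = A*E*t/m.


A = 56 MBq = 5.6000e+07 Bq
E = 0.68 MeV = 1.08936e-13 J
D = A*E*t/m = 5.6000e+07*1.08936e-13*2883/1.0
D = 0.01759 Gy


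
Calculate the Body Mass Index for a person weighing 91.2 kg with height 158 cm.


BMI = weight / height^2
height = 158 cm = 1.58 m
BMI = 91.2 / 1.58^2
BMI = 36.53 kg/m^2


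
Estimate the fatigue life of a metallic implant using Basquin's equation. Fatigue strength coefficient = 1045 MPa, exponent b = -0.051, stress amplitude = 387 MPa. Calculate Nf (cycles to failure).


sigma_a = sigma_f' * (2Nf)^b
2Nf = (sigma_a/sigma_f')^(1/b)
2Nf = (387/1045)^(1/-0.051)
2Nf = 2.8769211e+08
Nf = 1.4385e+08


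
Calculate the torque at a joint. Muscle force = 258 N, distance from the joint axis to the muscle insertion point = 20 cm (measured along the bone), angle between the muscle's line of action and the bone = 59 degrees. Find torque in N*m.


Torque = F * d * sin(theta)   (moment arm = d*sin(theta))
d = 20 cm = 0.2 m
Torque = 258 * 0.2 * sin(59)
Torque = 44.23 N*m


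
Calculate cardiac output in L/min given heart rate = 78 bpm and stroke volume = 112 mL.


CO = HR * SV
CO = 78 * 112 / 1000
CO = 8.736 L/min


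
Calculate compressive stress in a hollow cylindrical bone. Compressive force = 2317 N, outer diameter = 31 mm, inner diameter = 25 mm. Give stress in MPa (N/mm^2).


A = pi*(r_o^2 - r_i^2)
r_o = 15.5 mm, r_i = 12.5 mm
A = 263.894 mm^2
sigma = F/A = 2317 / 263.894
sigma = 8.78 MPa


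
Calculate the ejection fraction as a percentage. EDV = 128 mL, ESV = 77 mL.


SV = EDV - ESV = 128 - 77 = 51 mL
EF = SV/EDV * 100 = 51/128 * 100
EF = 39.84%


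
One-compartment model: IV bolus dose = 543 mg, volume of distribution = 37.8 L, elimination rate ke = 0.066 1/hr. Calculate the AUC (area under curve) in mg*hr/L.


C0 = Dose/Vd = 543/37.8 = 14.3651 mg/L
AUC = C0/ke = 14.3651/0.066
AUC = 217.7 mg*hr/L


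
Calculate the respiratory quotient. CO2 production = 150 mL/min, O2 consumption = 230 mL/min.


RQ = VCO2 / VO2
RQ = 150 / 230
RQ = 0.6522


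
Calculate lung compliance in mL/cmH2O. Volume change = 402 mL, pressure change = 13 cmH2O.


C = dV / dP
C = 402 / 13
C = 30.92 mL/cmH2O


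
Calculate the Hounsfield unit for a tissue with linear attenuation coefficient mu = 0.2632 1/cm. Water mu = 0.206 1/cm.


HU = ((mu_tissue - mu_water) / mu_water) * 1000
HU = ((0.2632 - 0.206) / 0.206) * 1000
HU = 277.7


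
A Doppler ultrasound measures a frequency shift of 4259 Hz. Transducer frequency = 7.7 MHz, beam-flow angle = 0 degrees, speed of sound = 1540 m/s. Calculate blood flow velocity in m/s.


v = fd * c / (2 * f0 * cos(theta))
v = 4259 * 1540 / (2 * 7.7000e+06 * cos(0))
v = 0.4259 m/s


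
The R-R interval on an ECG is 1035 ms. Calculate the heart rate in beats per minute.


HR = 60 / RR_interval(s)
RR = 1035 ms = 1.035 s
HR = 60 / 1.035 = 57.97 bpm


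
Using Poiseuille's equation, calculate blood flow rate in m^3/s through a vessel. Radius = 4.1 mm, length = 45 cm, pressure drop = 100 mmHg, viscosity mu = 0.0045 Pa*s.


Q = pi*r^4*dP / (8*mu*L)
r = 0.0041 m, L = 0.45 m
dP = 100 mmHg = 13332.2 Pa
Q = 7.3059e-04 m^3/s


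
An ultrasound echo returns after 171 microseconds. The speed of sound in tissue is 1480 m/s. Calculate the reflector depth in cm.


depth = c * t / 2
t = 171 us = 1.7100e-04 s
depth = 1480 * 1.7100e-04 / 2
depth = 0.12654 m = 12.654 cm


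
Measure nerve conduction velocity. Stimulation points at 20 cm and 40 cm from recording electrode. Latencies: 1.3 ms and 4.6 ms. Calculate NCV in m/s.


Distance = (40 - 20) / 100 = 0.2 m
dt = (4.6 - 1.3) / 1000 = 0.0033 s
NCV = dist / dt = 60.61 m/s


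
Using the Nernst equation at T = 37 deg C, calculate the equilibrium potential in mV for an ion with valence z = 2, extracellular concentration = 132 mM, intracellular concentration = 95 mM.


E = (RT/(zF)) * ln(C_out/C_in)
T = 37 + 273.15 = 310.15 K
E = (8.314 * 310.15 / (2 * 96485)) * ln(132/95)
E = 4.395 mV


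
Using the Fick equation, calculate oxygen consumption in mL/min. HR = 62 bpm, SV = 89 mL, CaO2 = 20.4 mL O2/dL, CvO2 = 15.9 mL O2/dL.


CO = HR*SV = 62*89/1000 = 5.518 L/min
a-v O2 diff = 20.4 - 15.9 = 4.5 mL/dL
VO2 = CO * (CaO2-CvO2) * 10 dL/L
VO2 = 5.518 * 4.5 * 10
VO2 = 248.3 mL/min


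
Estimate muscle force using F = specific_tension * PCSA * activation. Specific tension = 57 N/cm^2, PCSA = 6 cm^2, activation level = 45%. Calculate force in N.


F = sigma * PCSA * activation
F = 57 * 6 * 0.45
F = 153.9 N


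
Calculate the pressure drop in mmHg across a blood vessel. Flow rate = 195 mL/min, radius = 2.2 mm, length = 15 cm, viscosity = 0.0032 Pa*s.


dP = 8*mu*L*Q / (pi*r^4)
Q = 195 mL/min = 3.25e-06 m^3/s
dP = 169.58 Pa = 169.58 / 133.322 mmHg = 1.272 mmHg


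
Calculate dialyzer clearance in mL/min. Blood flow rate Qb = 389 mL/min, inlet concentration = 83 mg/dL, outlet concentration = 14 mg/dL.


K = Qb * (Cb_in - Cb_out) / Cb_in
K = 389 * (83 - 14) / 83
K = 323.4 mL/min


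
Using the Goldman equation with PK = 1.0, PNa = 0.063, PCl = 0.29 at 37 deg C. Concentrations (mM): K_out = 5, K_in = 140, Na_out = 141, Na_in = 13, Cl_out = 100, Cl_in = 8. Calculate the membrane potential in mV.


Vm = (RT/F)*ln((PK*Ko + PNa*Nao + PCl*Cli)/(PK*Ki + PNa*Nai + PCl*Clo))
Numer = 16.203, Denom = 169.819
Vm = -62.79 mV


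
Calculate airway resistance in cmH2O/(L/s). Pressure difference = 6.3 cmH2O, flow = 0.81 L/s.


R = dP / flow
R = 6.3 / 0.81
R = 7.778 cmH2O/(L/s)


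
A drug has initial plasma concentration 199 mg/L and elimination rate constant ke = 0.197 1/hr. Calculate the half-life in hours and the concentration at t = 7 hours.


t_half = ln(2) / ke = 0.693147 / 0.197 = 3.519 hr
C(t) = C0 * exp(-ke*t) = 199 * exp(-0.197*7)
C(7) = 50.11 mg/L


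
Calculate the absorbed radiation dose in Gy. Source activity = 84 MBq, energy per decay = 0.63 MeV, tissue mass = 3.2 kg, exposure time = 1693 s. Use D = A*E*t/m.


A = 84 MBq = 8.4000e+07 Bq
E = 0.63 MeV = 1.00926e-13 J
D = A*E*t/m = 8.4000e+07*1.00926e-13*1693/3.2
D = 0.004485 Gy


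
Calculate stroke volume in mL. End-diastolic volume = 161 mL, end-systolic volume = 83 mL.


SV = EDV - ESV
SV = 161 - 83
SV = 78 mL


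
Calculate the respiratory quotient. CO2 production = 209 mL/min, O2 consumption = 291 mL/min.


RQ = VCO2 / VO2
RQ = 209 / 291
RQ = 0.7182


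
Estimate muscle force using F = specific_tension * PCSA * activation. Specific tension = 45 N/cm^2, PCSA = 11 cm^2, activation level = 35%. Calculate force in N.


F = sigma * PCSA * activation
F = 45 * 11 * 0.35
F = 173.2 N


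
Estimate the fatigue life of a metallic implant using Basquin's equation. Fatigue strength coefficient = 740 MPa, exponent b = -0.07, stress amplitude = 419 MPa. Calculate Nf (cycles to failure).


sigma_a = sigma_f' * (2Nf)^b
2Nf = (sigma_a/sigma_f')^(1/b)
2Nf = (419/740)^(1/-0.07)
2Nf = 3379.2805
Nf = 1690


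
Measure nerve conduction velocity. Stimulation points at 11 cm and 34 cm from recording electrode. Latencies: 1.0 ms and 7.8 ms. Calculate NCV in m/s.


Distance = (34 - 11) / 100 = 0.23 m
dt = (7.8 - 1.0) / 1000 = 0.0068 s
NCV = dist / dt = 33.82 m/s


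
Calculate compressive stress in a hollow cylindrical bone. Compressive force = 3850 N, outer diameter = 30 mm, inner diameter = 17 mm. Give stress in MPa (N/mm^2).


A = pi*(r_o^2 - r_i^2)
r_o = 15 mm, r_i = 8.5 mm
A = 479.878 mm^2
sigma = F/A = 3850 / 479.878
sigma = 8.023 MPa


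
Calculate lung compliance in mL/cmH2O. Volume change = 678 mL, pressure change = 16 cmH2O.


C = dV / dP
C = 678 / 16
C = 42.38 mL/cmH2O


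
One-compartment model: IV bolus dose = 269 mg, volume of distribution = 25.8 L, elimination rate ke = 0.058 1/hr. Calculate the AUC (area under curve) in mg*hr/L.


C0 = Dose/Vd = 269/25.8 = 10.4264 mg/L
AUC = C0/ke = 10.4264/0.058
AUC = 179.8 mg*hr/L


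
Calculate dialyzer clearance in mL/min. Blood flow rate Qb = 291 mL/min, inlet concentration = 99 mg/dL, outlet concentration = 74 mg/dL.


K = Qb * (Cb_in - Cb_out) / Cb_in
K = 291 * (99 - 74) / 99
K = 73.48 mL/min


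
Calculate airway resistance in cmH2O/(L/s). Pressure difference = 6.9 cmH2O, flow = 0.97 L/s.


R = dP / flow
R = 6.9 / 0.97
R = 7.113 cmH2O/(L/s)


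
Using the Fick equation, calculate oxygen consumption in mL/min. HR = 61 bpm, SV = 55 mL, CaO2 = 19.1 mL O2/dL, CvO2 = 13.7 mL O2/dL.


CO = HR*SV = 61*55/1000 = 3.355 L/min
a-v O2 diff = 19.1 - 13.7 = 5.4 mL/dL
VO2 = CO * (CaO2-CvO2) * 10 dL/L
VO2 = 3.355 * 5.4 * 10
VO2 = 181.2 mL/min


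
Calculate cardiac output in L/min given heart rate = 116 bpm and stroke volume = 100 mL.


CO = HR * SV
CO = 116 * 100 / 1000
CO = 11.6 L/min


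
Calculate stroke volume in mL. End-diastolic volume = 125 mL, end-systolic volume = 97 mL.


SV = EDV - ESV
SV = 125 - 97
SV = 28 mL


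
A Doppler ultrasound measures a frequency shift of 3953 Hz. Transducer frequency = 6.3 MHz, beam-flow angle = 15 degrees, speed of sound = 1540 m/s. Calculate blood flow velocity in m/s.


v = fd * c / (2 * f0 * cos(theta))
v = 3953 * 1540 / (2 * 6.3000e+06 * cos(15))
v = 0.5002 m/s


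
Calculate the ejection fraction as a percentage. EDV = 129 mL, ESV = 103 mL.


SV = EDV - ESV = 129 - 103 = 26 mL
EF = SV/EDV * 100 = 26/129 * 100
EF = 20.16%


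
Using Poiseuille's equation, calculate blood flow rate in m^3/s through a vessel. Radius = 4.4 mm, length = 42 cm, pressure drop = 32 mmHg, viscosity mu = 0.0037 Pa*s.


Q = pi*r^4*dP / (8*mu*L)
r = 0.0044 m, L = 0.42 m
dP = 32 mmHg = 4266.304 Pa
Q = 4.0408e-04 m^3/s


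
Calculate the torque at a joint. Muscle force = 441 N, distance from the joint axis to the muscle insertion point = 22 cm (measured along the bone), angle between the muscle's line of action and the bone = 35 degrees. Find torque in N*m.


Torque = F * d * sin(theta)   (moment arm = d*sin(theta))
d = 22 cm = 0.22 m
Torque = 441 * 0.22 * sin(35)
Torque = 55.65 N*m


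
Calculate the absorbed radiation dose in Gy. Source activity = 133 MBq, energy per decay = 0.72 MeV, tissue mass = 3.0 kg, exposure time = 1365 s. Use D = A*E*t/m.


A = 133 MBq = 1.3300e+08 Bq
E = 0.72 MeV = 1.15344e-13 J
D = A*E*t/m = 1.3300e+08*1.15344e-13*1365/3.0
D = 0.00698 Gy


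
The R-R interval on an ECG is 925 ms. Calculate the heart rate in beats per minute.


HR = 60 / RR_interval(s)
RR = 925 ms = 0.925 s
HR = 60 / 0.925 = 64.86 bpm


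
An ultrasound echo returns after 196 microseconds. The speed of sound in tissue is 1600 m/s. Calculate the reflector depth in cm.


depth = c * t / 2
t = 196 us = 1.9600e-04 s
depth = 1600 * 1.9600e-04 / 2
depth = 0.1568 m = 15.68 cm


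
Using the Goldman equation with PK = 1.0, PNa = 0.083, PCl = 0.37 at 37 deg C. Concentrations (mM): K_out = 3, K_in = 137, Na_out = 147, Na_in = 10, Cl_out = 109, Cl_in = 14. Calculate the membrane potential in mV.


Vm = (RT/F)*ln((PK*Ko + PNa*Nao + PCl*Cli)/(PK*Ki + PNa*Nai + PCl*Clo))
Numer = 20.381, Denom = 178.16
Vm = -57.94 mV


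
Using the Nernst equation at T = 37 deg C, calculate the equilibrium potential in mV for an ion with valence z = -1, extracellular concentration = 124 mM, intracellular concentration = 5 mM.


E = (RT/(zF)) * ln(C_out/C_in)
T = 37 + 273.15 = 310.15 K
E = (8.314 * 310.15 / (-1 * 96485)) * ln(124/5)
E = -85.81 mV


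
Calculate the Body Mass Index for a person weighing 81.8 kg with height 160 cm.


BMI = weight / height^2
height = 160 cm = 1.6 m
BMI = 81.8 / 1.6^2
BMI = 31.95 kg/m^2


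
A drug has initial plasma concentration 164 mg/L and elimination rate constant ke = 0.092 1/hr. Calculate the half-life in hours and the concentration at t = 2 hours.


t_half = ln(2) / ke = 0.693147 / 0.092 = 7.534 hr
C(t) = C0 * exp(-ke*t) = 164 * exp(-0.092*2)
C(2) = 136.4 mg/L


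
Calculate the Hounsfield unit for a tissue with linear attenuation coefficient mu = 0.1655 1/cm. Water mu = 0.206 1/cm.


HU = ((mu_tissue - mu_water) / mu_water) * 1000
HU = ((0.1655 - 0.206) / 0.206) * 1000
HU = -196.6


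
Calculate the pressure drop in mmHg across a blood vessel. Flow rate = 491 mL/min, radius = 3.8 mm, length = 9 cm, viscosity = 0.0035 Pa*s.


dP = 8*mu*L*Q / (pi*r^4)
Q = 491 mL/min = 8.18333e-06 m^3/s
dP = 31.4808 Pa = 31.4808 / 133.322 mmHg = 0.2361 mmHg


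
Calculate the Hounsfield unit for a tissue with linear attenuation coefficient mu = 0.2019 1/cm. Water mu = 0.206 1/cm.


HU = ((mu_tissue - mu_water) / mu_water) * 1000
HU = ((0.2019 - 0.206) / 0.206) * 1000
HU = -19.9


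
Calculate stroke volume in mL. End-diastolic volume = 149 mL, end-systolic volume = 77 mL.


SV = EDV - ESV
SV = 149 - 77
SV = 72 mL


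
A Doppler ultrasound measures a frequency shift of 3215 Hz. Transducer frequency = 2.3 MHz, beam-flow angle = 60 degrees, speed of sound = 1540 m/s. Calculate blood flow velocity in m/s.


v = fd * c / (2 * f0 * cos(theta))
v = 3215 * 1540 / (2 * 2.3000e+06 * cos(60))
v = 2.153 m/s


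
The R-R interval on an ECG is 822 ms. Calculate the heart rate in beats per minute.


HR = 60 / RR_interval(s)
RR = 822 ms = 0.822 s
HR = 60 / 0.822 = 72.99 bpm


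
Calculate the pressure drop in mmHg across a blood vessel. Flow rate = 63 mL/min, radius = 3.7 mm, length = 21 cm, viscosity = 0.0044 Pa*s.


dP = 8*mu*L*Q / (pi*r^4)
Q = 63 mL/min = 1.05e-06 m^3/s
dP = 13.1824 Pa = 13.1824 / 133.322 mmHg = 0.09888 mmHg


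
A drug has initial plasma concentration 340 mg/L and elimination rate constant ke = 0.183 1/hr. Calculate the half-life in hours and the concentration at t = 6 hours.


t_half = ln(2) / ke = 0.693147 / 0.183 = 3.788 hr
C(t) = C0 * exp(-ke*t) = 340 * exp(-0.183*6)
C(6) = 113.4 mg/L


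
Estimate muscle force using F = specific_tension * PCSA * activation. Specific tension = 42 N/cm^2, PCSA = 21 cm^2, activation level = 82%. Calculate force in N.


F = sigma * PCSA * activation
F = 42 * 21 * 0.82
F = 723.2 N


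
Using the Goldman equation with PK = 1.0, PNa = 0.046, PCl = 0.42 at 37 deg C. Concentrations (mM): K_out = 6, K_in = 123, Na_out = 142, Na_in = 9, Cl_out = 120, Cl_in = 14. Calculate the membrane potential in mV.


Vm = (RT/F)*ln((PK*Ko + PNa*Nao + PCl*Cli)/(PK*Ki + PNa*Nai + PCl*Clo))
Numer = 18.412, Denom = 173.814
Vm = -60 mV


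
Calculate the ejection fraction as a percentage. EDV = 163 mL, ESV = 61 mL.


SV = EDV - ESV = 163 - 61 = 102 mL
EF = SV/EDV * 100 = 102/163 * 100
EF = 62.58%


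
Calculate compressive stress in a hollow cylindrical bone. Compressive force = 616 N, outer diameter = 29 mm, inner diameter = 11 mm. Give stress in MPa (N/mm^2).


A = pi*(r_o^2 - r_i^2)
r_o = 14.5 mm, r_i = 5.5 mm
A = 565.487 mm^2
sigma = F/A = 616 / 565.487
sigma = 1.089 MPa


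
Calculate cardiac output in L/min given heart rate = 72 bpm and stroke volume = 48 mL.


CO = HR * SV
CO = 72 * 48 / 1000
CO = 3.456 L/min


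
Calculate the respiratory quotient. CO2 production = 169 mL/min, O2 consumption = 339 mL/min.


RQ = VCO2 / VO2
RQ = 169 / 339
RQ = 0.4985


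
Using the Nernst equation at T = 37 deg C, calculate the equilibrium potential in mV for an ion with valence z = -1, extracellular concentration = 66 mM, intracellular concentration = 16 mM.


E = (RT/(zF)) * ln(C_out/C_in)
T = 37 + 273.15 = 310.15 K
E = (8.314 * 310.15 / (-1 * 96485)) * ln(66/16)
E = -37.87 mV


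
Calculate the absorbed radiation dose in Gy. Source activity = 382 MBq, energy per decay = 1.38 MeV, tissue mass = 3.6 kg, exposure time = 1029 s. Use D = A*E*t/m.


A = 382 MBq = 3.8200e+08 Bq
E = 1.38 MeV = 2.21076e-13 J
D = A*E*t/m = 3.8200e+08*2.21076e-13*1029/3.6
D = 0.02414 Gy


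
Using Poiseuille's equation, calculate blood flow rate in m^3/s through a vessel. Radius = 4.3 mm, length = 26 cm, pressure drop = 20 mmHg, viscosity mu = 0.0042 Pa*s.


Q = pi*r^4*dP / (8*mu*L)
r = 0.0043 m, L = 0.26 m
dP = 20 mmHg = 2666.44 Pa
Q = 3.2783e-04 m^3/s


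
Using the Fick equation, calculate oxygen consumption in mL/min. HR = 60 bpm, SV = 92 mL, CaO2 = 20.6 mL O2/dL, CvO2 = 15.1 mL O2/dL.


CO = HR*SV = 60*92/1000 = 5.52 L/min
a-v O2 diff = 20.6 - 15.1 = 5.5 mL/dL
VO2 = CO * (CaO2-CvO2) * 10 dL/L
VO2 = 5.52 * 5.5 * 10
VO2 = 303.6 mL/min


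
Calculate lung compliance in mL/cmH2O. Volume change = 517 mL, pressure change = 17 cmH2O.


C = dV / dP
C = 517 / 17
C = 30.41 mL/cmH2O


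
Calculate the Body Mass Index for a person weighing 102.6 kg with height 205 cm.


BMI = weight / height^2
height = 205 cm = 2.05 m
BMI = 102.6 / 2.05^2
BMI = 24.41 kg/m^2


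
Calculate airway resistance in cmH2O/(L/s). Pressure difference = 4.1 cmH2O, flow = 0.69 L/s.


R = dP / flow
R = 4.1 / 0.69
R = 5.942 cmH2O/(L/s)


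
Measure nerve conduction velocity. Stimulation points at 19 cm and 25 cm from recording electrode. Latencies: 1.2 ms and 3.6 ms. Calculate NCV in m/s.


Distance = (25 - 19) / 100 = 0.06 m
dt = (3.6 - 1.2) / 1000 = 0.0024 s
NCV = dist / dt = 25 m/s


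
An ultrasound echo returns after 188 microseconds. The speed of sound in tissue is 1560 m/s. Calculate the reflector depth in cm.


depth = c * t / 2
t = 188 us = 1.8800e-04 s
depth = 1560 * 1.8800e-04 / 2
depth = 0.14664 m = 14.664 cm


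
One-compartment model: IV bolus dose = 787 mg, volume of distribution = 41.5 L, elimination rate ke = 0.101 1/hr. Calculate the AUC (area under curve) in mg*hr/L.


C0 = Dose/Vd = 787/41.5 = 18.9639 mg/L
AUC = C0/ke = 18.9639/0.101
AUC = 187.8 mg*hr/L


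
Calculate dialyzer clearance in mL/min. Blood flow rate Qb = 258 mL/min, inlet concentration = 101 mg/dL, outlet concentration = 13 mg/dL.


K = Qb * (Cb_in - Cb_out) / Cb_in
K = 258 * (101 - 13) / 101
K = 224.8 mL/min


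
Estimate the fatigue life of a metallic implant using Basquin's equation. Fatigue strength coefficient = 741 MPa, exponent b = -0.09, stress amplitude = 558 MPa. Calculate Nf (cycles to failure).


sigma_a = sigma_f' * (2Nf)^b
2Nf = (sigma_a/sigma_f')^(1/b)
2Nf = (558/741)^(1/-0.09)
2Nf = 23.372825
Nf = 11.69


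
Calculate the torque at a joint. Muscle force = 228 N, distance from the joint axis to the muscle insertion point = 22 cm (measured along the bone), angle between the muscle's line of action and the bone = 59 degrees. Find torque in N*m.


Torque = F * d * sin(theta)   (moment arm = d*sin(theta))
d = 22 cm = 0.22 m
Torque = 228 * 0.22 * sin(59)
Torque = 43 N*m


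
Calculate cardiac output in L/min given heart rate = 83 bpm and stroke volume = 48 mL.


CO = HR * SV
CO = 83 * 48 / 1000
CO = 3.984 L/min


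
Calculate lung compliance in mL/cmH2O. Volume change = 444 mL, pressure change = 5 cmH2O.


C = dV / dP
C = 444 / 5
C = 88.8 mL/cmH2O


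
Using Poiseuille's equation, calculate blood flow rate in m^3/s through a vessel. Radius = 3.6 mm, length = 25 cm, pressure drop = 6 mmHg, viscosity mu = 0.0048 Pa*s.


Q = pi*r^4*dP / (8*mu*L)
r = 0.0036 m, L = 0.25 m
dP = 6 mmHg = 799.932 Pa
Q = 4.3969e-05 m^3/s


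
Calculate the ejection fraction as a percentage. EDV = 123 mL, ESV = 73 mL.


SV = EDV - ESV = 123 - 73 = 50 mL
EF = SV/EDV * 100 = 50/123 * 100
EF = 40.65%


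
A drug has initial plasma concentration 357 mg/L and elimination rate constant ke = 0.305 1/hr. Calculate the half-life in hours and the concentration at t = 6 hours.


t_half = ln(2) / ke = 0.693147 / 0.305 = 2.273 hr
C(t) = C0 * exp(-ke*t) = 357 * exp(-0.305*6)
C(6) = 57.27 mg/L


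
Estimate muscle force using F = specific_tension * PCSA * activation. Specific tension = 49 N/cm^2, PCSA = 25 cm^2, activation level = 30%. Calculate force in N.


F = sigma * PCSA * activation
F = 49 * 25 * 0.3
F = 367.5 N


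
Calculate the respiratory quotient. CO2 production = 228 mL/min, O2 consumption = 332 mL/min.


RQ = VCO2 / VO2
RQ = 228 / 332
RQ = 0.6867


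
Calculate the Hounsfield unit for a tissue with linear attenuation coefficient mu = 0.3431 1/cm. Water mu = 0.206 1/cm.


HU = ((mu_tissue - mu_water) / mu_water) * 1000
HU = ((0.3431 - 0.206) / 0.206) * 1000
HU = 665.5


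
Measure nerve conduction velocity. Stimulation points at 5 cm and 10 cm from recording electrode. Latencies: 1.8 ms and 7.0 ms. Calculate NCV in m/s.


Distance = (10 - 5) / 100 = 0.05 m
dt = (7.0 - 1.8) / 1000 = 0.0052 s
NCV = dist / dt = 9.615 m/s


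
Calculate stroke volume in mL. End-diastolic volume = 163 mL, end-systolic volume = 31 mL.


SV = EDV - ESV
SV = 163 - 31
SV = 132 mL


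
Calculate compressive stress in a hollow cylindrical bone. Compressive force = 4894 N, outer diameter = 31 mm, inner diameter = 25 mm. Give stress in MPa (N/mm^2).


A = pi*(r_o^2 - r_i^2)
r_o = 15.5 mm, r_i = 12.5 mm
A = 263.894 mm^2
sigma = F/A = 4894 / 263.894
sigma = 18.55 MPa


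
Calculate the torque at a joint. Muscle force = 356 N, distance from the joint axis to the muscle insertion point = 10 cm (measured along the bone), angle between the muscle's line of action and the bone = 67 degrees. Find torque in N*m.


Torque = F * d * sin(theta)   (moment arm = d*sin(theta))
d = 10 cm = 0.1 m
Torque = 356 * 0.1 * sin(67)
Torque = 32.77 N*m


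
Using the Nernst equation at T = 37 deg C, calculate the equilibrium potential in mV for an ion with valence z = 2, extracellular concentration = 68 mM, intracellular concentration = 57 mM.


E = (RT/(zF)) * ln(C_out/C_in)
T = 37 + 273.15 = 310.15 K
E = (8.314 * 310.15 / (2 * 96485)) * ln(68/57)
E = 2.358 mV


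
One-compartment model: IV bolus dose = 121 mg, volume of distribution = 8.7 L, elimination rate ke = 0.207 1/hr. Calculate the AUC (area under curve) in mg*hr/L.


C0 = Dose/Vd = 121/8.7 = 13.908 mg/L
AUC = C0/ke = 13.908/0.207
AUC = 67.19 mg*hr/L


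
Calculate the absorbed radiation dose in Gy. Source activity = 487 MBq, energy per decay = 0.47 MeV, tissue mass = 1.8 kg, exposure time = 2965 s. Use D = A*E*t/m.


A = 487 MBq = 4.8700e+08 Bq
E = 0.47 MeV = 7.5294e-14 J
D = A*E*t/m = 4.8700e+08*7.5294e-14*2965/1.8
D = 0.0604 Gy
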